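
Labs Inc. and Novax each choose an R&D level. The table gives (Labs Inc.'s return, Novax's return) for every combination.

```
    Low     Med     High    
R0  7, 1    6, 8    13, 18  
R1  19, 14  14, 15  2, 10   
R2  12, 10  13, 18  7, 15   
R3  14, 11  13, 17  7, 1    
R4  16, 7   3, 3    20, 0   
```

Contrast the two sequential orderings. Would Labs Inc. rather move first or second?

If Labs Inc. leads: Novax's best replies are R0→High, R1→Med, R2→Med, R3→Med, R4→Low; Labs Inc.'s induced payoffs 13, 14, 13, 13, 16; outcome (R4, Low), payoffs (16, 7).
If Novax leads: Labs Inc.'s best replies are Low→R1, Med→R1, High→R4; Novax's induced payoffs 14, 15, 0; outcome (R1, Med), payoffs (14, 15).
Labs Inc. gets 16 moving first and 14 moving second, so Labs Inc. prefers to move first.

first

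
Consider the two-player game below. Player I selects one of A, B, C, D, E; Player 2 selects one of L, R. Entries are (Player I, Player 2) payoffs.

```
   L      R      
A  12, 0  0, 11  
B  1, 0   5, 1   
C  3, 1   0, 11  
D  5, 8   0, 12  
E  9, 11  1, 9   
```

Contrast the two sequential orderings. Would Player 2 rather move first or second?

second

If Player I leads: Player 2's best replies are A→R, B→R, C→R, D→R, E→L; Player I's induced payoffs 0, 5, 0, 0, 9; outcome (E, L), payoffs (9, 11).
If Player 2 leads: Player I's best replies are L→A, R→B; Player 2's induced payoffs 0, 1; outcome (B, R), payoffs (5, 1).
Player 2 gets 1 moving first and 11 moving second, so Player 2 prefers to move second.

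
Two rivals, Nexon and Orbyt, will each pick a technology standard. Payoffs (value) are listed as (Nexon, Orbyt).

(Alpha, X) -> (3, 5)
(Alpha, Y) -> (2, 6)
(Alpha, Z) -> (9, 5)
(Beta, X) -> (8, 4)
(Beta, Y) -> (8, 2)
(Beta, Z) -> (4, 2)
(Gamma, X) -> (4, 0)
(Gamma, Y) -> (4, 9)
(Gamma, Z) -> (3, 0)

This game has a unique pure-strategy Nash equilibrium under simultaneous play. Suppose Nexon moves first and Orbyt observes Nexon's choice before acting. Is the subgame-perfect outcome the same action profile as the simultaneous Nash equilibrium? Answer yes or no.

yes

Orbyt best-responds to each possible Nexon move:
- Alpha: Orbyt compares 5, 6, 5 and picks Y; Nexon would get 2.
- Beta: Orbyt compares 4, 2, 2 and picks X; Nexon would get 8.
- Gamma: Orbyt compares 0, 9, 0 and picks Y; Nexon would get 4.
Maximizing over 2, 8, 4, Nexon chooses Beta. Subgame-perfect outcome: (Beta, X) with payoffs (8, 4).
Now find the simultaneous Nash equilibrium.
Nexon's best replies: X→Beta; Y→Beta; Z→Alpha.
Orbyt's best replies: Alpha→Y; Beta→X; Gamma→Y.
The unique mutual best reply is (Beta, X), giving (8, 4).
Sequential outcome (Beta, X) coincides with the Nash profile (Beta, X).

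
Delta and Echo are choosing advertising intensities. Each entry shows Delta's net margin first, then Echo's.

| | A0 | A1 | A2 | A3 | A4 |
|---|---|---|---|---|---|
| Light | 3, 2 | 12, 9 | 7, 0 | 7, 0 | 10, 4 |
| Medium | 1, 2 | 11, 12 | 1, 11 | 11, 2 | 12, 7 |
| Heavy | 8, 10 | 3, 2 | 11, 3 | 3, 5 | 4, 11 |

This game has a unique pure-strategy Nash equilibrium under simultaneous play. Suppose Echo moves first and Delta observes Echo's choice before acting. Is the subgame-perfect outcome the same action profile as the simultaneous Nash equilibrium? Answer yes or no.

Backward induction with Echo moving first.
- A0: Delta compares 3, 1, 8 and picks Heavy; Echo would get 10.
- A1: Delta compares 12, 11, 3 and picks Light; Echo would get 9.
- A2: Delta compares 7, 1, 11 and picks Heavy; Echo would get 3.
- A3: Delta compares 7, 11, 3 and picks Medium; Echo would get 2.
- A4: Delta compares 10, 12, 4 and picks Medium; Echo would get 7.
Echo's induced payoffs are 10, 9, 3, 2, 7, so Echo commits to A0. Subgame-perfect outcome: (Heavy, A0) with payoffs (8, 10).
Now find the simultaneous Nash equilibrium.
Delta's best replies: A0→Heavy; A1→Light; A2→Heavy; A3→Medium; A4→Medium.
Echo's best replies: Light→A1; Medium→A1; Heavy→A4.
Only (Light, A1) has each player best-responding; Nash payoffs (12, 9).
Sequential outcome (Heavy, A0) differs from the Nash profile (Light, A1).

no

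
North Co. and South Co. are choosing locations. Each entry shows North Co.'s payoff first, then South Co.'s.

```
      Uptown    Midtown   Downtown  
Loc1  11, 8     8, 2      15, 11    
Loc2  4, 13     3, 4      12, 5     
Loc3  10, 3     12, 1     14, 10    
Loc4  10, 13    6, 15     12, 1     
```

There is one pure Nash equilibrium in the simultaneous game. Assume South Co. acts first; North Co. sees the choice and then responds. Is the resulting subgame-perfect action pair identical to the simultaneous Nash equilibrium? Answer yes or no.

yes

Work backward from North Co.'s decision.
- Uptown: BR = Loc1, leader payoff 8.
- Midtown: BR = Loc3, leader payoff 1.
- Downtown: BR = Loc1, leader payoff 11.
Maximizing over 8, 1, 11, South Co. chooses Downtown. Subgame-perfect outcome: (Loc1, Downtown) with payoffs (15, 11).
Now find the simultaneous Nash equilibrium.
North Co.'s best replies: Uptown→Loc1; Midtown→Loc3; Downtown→Loc1.
South Co.'s best replies: Loc1→Downtown; Loc2→Uptown; Loc3→Downtown; Loc4→Midtown.
Only (Loc1, Downtown) has each player best-responding; Nash payoffs (15, 11).
Sequential outcome (Loc1, Downtown) coincides with the Nash profile (Loc1, Downtown).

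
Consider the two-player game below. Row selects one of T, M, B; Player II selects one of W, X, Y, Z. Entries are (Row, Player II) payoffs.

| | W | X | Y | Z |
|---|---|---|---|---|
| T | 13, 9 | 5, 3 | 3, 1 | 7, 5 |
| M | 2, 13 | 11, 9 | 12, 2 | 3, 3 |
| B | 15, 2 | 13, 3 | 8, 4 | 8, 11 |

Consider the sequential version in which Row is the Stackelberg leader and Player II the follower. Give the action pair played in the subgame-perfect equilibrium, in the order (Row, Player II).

Solve by backward induction (Row leads).
- T → Player II plays W (best of 9, 3, 1, 5); Row gets 13.
- M → Player II plays W (best of 13, 9, 2, 3); Row gets 2.
- B → Player II plays Z (best of 2, 3, 4, 11); Row gets 8.
Row's induced payoffs are 13, 2, 8, so Row commits to T. Subgame-perfect outcome: (T, W) with payoffs (13, 9).

(T, W)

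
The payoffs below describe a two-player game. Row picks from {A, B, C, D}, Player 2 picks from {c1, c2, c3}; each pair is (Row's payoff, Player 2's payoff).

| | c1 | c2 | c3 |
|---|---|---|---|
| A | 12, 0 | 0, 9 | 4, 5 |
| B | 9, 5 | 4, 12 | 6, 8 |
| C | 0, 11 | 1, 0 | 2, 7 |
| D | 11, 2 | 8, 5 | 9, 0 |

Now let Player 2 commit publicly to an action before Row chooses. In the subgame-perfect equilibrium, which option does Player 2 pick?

Backward induction with Player 2 moving first.
- c1 → Row plays A (best of 12, 9, 0, 11); Player 2 gets 0.
- c2 → Row plays D (best of 0, 4, 1, 8); Player 2 gets 5.
- c3 → Row plays D (best of 4, 6, 2, 9); Player 2 gets 0.
Among 0, 5, 0, the best is 5 at c2. Subgame-perfect outcome: (D, c2) with payoffs (8, 5).

c2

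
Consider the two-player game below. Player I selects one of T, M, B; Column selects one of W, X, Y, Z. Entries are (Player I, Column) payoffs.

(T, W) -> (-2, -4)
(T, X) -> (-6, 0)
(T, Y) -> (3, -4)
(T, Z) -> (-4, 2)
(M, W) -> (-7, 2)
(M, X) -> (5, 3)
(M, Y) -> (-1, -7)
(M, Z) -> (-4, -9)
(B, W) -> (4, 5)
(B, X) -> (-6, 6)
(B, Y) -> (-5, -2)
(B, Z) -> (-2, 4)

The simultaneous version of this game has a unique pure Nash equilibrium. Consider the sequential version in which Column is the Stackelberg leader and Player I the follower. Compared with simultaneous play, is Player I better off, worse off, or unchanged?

Solve by backward induction (Column leads).
- W: BR = B, leader payoff 5.
- X: BR = M, leader payoff 3.
- Y: BR = T, leader payoff -4.
- Z: BR = B, leader payoff 4.
Among 5, 3, -4, 4, the best is 5 at W. Subgame-perfect outcome: (B, W) with payoffs (4, 5).
Under simultaneous play:
Player I's best replies: W→B; X→M; Y→T; Z→B.
Column's best replies: T→Z; M→X; B→X.
The unique mutual best reply is (M, X), giving (5, 3).
Player I earns 4 sequentially versus 5 at the Nash outcome: worse off.

worse off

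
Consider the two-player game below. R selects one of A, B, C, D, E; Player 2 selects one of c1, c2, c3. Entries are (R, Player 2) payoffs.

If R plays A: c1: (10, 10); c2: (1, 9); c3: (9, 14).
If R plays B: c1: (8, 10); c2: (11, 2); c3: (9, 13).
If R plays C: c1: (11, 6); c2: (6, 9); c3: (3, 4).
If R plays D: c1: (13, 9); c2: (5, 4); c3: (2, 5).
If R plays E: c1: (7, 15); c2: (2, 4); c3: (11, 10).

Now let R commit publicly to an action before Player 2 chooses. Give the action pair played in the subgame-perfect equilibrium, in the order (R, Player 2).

(D, c1)

Solve by backward induction (R leads).
- A: Player 2 compares 10, 9, 14 and picks c3; R would get 9.
- B: Player 2 compares 10, 2, 13 and picks c3; R would get 9.
- C: Player 2 compares 6, 9, 4 and picks c2; R would get 6.
- D: Player 2 compares 9, 4, 5 and picks c1; R would get 13.
- E: Player 2 compares 15, 4, 10 and picks c1; R would get 7.
R's induced payoffs are 9, 9, 6, 13, 7, so R commits to D. Subgame-perfect outcome: (D, c1) with payoffs (13, 9).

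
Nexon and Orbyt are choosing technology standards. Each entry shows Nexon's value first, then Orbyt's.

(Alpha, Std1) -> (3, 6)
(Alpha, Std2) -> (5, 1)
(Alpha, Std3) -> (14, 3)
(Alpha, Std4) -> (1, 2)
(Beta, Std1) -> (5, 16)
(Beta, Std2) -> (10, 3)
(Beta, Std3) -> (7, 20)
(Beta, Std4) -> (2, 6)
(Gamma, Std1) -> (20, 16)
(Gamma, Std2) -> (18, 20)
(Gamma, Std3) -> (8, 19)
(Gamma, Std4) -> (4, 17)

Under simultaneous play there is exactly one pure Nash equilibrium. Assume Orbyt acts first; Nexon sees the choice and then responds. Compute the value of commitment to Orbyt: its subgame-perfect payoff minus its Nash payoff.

0

Solve by backward induction (Orbyt leads).
- Std1 → Nexon plays Gamma (best of 3, 5, 20); Orbyt gets 16.
- Std2 → Nexon plays Gamma (best of 5, 10, 18); Orbyt gets 20.
- Std3 → Nexon plays Alpha (best of 14, 7, 8); Orbyt gets 3.
- Std4 → Nexon plays Gamma (best of 1, 2, 4); Orbyt gets 17.
Among 16, 20, 3, 17, the best is 20 at Std2. Subgame-perfect outcome: (Gamma, Std2) with payoffs (18, 20).
Now find the simultaneous Nash equilibrium.
Nexon's best replies: Std1→Gamma; Std2→Gamma; Std3→Alpha; Std4→Gamma.
Orbyt's best replies: Alpha→Std1; Beta→Std3; Gamma→Std2.
The unique mutual best reply is (Gamma, Std2), giving (18, 20).
Orbyt's commitment gain: 20 − 20 = 0.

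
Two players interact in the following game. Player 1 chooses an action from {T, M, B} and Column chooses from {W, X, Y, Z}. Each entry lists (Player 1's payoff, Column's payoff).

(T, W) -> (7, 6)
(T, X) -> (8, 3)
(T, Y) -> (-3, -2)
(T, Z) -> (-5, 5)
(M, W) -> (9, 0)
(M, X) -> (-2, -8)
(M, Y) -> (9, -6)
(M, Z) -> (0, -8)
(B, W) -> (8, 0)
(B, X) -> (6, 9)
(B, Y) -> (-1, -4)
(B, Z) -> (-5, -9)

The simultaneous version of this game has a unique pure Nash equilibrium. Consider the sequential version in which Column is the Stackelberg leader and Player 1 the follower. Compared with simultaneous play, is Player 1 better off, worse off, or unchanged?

Backward induction with Column moving first.
- W → Player 1 plays M (best of 7, 9, 8); Column gets 0.
- X → Player 1 plays T (best of 8, -2, 6); Column gets 3.
- Y → Player 1 plays M (best of -3, 9, -1); Column gets -6.
- Z → Player 1 plays M (best of -5, 0, -5); Column gets -8.
Among 0, 3, -6, -8, the best is 3 at X. Subgame-perfect outcome: (T, X) with payoffs (8, 3).
Now find the simultaneous Nash equilibrium.
Player 1's best replies: W→M; X→T; Y→M; Z→M.
Column's best replies: T→W; M→W; B→X.
Only (M, W) has each player best-responding; Nash payoffs (9, 0).
Player 1 earns 8 sequentially versus 9 at the Nash outcome: worse off.

worse off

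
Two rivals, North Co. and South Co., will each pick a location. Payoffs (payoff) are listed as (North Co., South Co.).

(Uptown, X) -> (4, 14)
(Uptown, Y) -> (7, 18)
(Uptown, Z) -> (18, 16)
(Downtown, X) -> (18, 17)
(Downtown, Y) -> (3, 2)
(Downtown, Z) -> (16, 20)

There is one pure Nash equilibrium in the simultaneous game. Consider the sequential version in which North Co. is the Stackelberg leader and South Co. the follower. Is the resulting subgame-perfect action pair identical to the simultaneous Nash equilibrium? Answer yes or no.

no

Backward induction with North Co. moving first.
- Uptown: South Co. compares 14, 18, 16 and picks Y; North Co. would get 7.
- Downtown: South Co. compares 17, 2, 20 and picks Z; North Co. would get 16.
Maximizing over 7, 16, North Co. chooses Downtown. Subgame-perfect outcome: (Downtown, Z) with payoffs (16, 20).
For the simultaneous game, intersect best replies.
North Co.'s best replies: X→Downtown; Y→Uptown; Z→Uptown.
South Co.'s best replies: Uptown→Y; Downtown→Z.
Only (Uptown, Y) has each player best-responding; Nash payoffs (7, 18).
Sequential outcome (Downtown, Z) differs from the Nash profile (Uptown, Y).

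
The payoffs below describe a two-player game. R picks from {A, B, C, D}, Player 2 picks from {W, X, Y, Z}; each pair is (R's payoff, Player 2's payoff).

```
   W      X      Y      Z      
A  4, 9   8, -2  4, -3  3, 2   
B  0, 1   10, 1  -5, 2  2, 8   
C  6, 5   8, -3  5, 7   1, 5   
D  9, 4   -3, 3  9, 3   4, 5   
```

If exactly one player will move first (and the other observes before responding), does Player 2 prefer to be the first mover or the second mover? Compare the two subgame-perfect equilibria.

second

If R leads: Player 2's best replies are A→W, B→Z, C→Y, D→Z; R's induced payoffs 4, 2, 5, 4; outcome (C, Y), payoffs (5, 7).
If Player 2 leads: R's best replies are W→D, X→B, Y→D, Z→D; Player 2's induced payoffs 4, 1, 3, 5; outcome (D, Z), payoffs (4, 5).
Player 2 gets 5 moving first and 7 moving second, so Player 2 prefers to move second.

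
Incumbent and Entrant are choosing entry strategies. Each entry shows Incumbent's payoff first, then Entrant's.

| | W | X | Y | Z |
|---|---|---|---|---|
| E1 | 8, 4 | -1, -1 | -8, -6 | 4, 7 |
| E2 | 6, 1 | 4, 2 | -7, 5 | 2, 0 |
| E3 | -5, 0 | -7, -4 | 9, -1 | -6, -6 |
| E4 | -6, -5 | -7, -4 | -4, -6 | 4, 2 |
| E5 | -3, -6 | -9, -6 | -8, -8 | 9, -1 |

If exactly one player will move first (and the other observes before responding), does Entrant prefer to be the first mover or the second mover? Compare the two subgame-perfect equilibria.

If Incumbent leads: Entrant's best replies are E1→Z, E2→Y, E3→W, E4→Z, E5→Z; Incumbent's induced payoffs 4, -7, -5, 4, 9; outcome (E5, Z), payoffs (9, -1).
If Entrant leads: Incumbent's best replies are W→E1, X→E2, Y→E3, Z→E5; Entrant's induced payoffs 4, 2, -1, -1; outcome (E1, W), payoffs (8, 4).
Entrant gets 4 moving first and -1 moving second, so Entrant prefers to move first.

first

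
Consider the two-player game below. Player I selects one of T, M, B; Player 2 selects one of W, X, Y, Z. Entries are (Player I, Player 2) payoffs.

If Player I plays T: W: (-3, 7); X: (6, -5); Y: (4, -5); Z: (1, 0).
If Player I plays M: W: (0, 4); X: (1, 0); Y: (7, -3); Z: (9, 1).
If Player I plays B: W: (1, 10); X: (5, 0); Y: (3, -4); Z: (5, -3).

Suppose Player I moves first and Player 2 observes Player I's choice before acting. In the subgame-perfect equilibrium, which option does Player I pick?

B

Work backward from Player 2's decision.
- T: Player 2 compares 7, -5, -5, 0 and picks W; Player I would get -3.
- M: Player 2 compares 4, 0, -3, 1 and picks W; Player I would get 0.
- B: Player 2 compares 10, 0, -4, -3 and picks W; Player I would get 1.
Among -3, 0, 1, the best is 1 at B. Subgame-perfect outcome: (B, W) with payoffs (1, 10).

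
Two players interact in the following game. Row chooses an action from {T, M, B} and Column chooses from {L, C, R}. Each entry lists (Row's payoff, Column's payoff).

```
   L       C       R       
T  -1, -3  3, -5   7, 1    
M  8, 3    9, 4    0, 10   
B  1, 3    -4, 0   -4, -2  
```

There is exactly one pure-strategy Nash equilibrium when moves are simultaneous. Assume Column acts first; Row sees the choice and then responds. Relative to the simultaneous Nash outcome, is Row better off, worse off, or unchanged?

better off

Work backward from Row's decision.
- L: BR = M, leader payoff 3.
- C: BR = M, leader payoff 4.
- R: BR = T, leader payoff 1.
Among 3, 4, 1, the best is 4 at C. Subgame-perfect outcome: (M, C) with payoffs (9, 4).
Under simultaneous play:
Row's best replies: L→M; C→M; R→T.
Column's best replies: T→R; M→R; B→L.
The unique mutual best reply is (T, R), giving (7, 1).
Row earns 9 sequentially versus 7 at the Nash outcome: better off.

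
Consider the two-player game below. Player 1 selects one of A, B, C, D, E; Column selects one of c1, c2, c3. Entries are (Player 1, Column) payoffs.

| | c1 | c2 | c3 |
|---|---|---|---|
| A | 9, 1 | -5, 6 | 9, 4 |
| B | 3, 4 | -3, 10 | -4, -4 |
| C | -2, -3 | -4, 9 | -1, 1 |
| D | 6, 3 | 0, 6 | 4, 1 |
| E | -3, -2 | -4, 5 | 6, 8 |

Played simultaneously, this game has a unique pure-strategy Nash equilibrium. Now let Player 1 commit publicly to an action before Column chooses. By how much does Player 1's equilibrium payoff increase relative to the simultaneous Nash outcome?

Solve by backward induction (Player 1 leads).
- A: Column compares 1, 6, 4 and picks c2; Player 1 would get -5.
- B: Column compares 4, 10, -4 and picks c2; Player 1 would get -3.
- C: Column compares -3, 9, 1 and picks c2; Player 1 would get -4.
- D: Column compares 3, 6, 1 and picks c2; Player 1 would get 0.
- E: Column compares -2, 5, 8 and picks c3; Player 1 would get 6.
Among -5, -3, -4, 0, 6, the best is 6 at E. Subgame-perfect outcome: (E, c3) with payoffs (6, 8).
For the simultaneous game, intersect best replies.
Player 1's best replies: c1→A; c2→D; c3→A.
Column's best replies: A→c2; B→c2; C→c2; D→c2; E→c3.
Only (D, c2) has each player best-responding; Nash payoffs (0, 6).
Player 1's commitment gain: 6 − 0 = 6.

6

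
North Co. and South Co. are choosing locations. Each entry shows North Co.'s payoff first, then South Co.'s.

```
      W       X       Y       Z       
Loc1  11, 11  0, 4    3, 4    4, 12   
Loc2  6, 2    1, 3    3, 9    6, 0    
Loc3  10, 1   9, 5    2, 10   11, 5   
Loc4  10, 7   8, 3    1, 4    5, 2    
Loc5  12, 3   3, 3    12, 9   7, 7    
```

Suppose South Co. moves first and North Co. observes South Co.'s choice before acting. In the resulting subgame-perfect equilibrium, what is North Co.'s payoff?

12

North Co. best-responds to each possible South Co. move:
- W: North Co. compares 11, 6, 10, 10, 12 and picks Loc5; South Co. would get 3.
- X: North Co. compares 0, 1, 9, 8, 3 and picks Loc3; South Co. would get 5.
- Y: North Co. compares 3, 3, 2, 1, 12 and picks Loc5; South Co. would get 9.
- Z: North Co. compares 4, 6, 11, 5, 7 and picks Loc3; South Co. would get 5.
South Co.'s induced payoffs are 3, 5, 9, 5, so South Co. commits to Y. Subgame-perfect outcome: (Loc5, Y) with payoffs (12, 9).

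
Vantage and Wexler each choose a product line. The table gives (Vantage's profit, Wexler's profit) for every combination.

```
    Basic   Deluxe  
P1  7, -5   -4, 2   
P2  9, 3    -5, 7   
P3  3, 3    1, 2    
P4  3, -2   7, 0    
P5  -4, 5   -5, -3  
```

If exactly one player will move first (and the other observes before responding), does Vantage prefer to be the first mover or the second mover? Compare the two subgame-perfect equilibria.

second

If Vantage leads: Wexler's best replies are P1→Deluxe, P2→Deluxe, P3→Basic, P4→Deluxe, P5→Basic; Vantage's induced payoffs -4, -5, 3, 7, -4; outcome (P4, Deluxe), payoffs (7, 0).
If Wexler leads: Vantage's best replies are Basic→P2, Deluxe→P4; Wexler's induced payoffs 3, 0; outcome (P2, Basic), payoffs (9, 3).
Vantage gets 7 moving first and 9 moving second, so Vantage prefers to move second.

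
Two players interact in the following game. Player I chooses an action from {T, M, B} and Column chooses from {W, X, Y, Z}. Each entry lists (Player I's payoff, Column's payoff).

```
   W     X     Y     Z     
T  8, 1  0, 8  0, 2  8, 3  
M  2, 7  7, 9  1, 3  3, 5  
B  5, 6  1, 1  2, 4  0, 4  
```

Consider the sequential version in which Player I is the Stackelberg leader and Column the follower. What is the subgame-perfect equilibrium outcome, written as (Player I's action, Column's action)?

(M, X)

Backward induction with Player I moving first.
- T: Column compares 1, 8, 2, 3 and picks X; Player I would get 0.
- M: Column compares 7, 9, 3, 5 and picks X; Player I would get 7.
- B: Column compares 6, 1, 4, 4 and picks W; Player I would get 5.
Maximizing over 0, 7, 5, Player I chooses M. Subgame-perfect outcome: (M, X) with payoffs (7, 9).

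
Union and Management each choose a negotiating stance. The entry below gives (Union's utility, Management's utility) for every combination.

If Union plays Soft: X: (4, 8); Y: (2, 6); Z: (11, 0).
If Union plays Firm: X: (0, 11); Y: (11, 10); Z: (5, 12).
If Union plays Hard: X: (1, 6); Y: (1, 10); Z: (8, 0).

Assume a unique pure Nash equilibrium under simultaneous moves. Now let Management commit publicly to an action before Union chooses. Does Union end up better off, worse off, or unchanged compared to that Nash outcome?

Work backward from Union's decision.
- X → Union plays Soft (best of 4, 0, 1); Management gets 8.
- Y → Union plays Firm (best of 2, 11, 1); Management gets 10.
- Z → Union plays Soft (best of 11, 5, 8); Management gets 0.
Among 8, 10, 0, the best is 10 at Y. Subgame-perfect outcome: (Firm, Y) with payoffs (11, 10).
Now find the simultaneous Nash equilibrium.
Union's best replies: X→Soft; Y→Firm; Z→Soft.
Management's best replies: Soft→X; Firm→Z; Hard→Y.
The unique mutual best reply is (Soft, X), giving (4, 8).
Union earns 11 sequentially versus 4 at the Nash outcome: better off.

better off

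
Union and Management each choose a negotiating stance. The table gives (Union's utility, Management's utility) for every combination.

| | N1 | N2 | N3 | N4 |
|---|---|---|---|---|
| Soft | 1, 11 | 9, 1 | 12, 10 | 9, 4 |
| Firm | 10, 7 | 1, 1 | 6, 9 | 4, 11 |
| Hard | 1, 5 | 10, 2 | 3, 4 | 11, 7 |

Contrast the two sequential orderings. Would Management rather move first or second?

If Union leads: Management's best replies are Soft→N1, Firm→N4, Hard→N4; Union's induced payoffs 1, 4, 11; outcome (Hard, N4), payoffs (11, 7).
If Management leads: Union's best replies are N1→Firm, N2→Hard, N3→Soft, N4→Hard; Management's induced payoffs 7, 2, 10, 7; outcome (Soft, N3), payoffs (12, 10).
Management gets 10 moving first and 7 moving second, so Management prefers to move first.

first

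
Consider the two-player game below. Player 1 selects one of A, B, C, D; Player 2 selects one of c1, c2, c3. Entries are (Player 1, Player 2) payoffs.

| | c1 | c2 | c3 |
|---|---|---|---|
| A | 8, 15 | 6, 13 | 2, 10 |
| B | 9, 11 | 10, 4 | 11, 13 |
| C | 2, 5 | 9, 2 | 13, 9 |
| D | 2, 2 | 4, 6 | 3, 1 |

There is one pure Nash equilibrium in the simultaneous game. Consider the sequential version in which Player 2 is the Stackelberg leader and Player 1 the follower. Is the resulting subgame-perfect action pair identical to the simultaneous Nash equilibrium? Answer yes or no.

no

Solve by backward induction (Player 2 leads).
- c1 → Player 1 plays B (best of 8, 9, 2, 2); Player 2 gets 11.
- c2 → Player 1 plays B (best of 6, 10, 9, 4); Player 2 gets 4.
- c3 → Player 1 plays C (best of 2, 11, 13, 3); Player 2 gets 9.
Player 2's induced payoffs are 11, 4, 9, so Player 2 commits to c1. Subgame-perfect outcome: (B, c1) with payoffs (9, 11).
Under simultaneous play:
Player 1's best replies: c1→B; c2→B; c3→C.
Player 2's best replies: A→c1; B→c3; C→c3; D→c2.
Only (C, c3) has each player best-responding; Nash payoffs (13, 9).
Sequential outcome (B, c1) differs from the Nash profile (C, c3).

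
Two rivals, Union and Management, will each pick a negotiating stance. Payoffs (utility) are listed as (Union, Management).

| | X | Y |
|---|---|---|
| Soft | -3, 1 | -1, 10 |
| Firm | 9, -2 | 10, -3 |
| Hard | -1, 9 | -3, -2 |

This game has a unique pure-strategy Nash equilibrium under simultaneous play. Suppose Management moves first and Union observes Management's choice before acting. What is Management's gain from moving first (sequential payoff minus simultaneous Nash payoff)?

Solve by backward induction (Management leads).
- X: Union compares -3, 9, -1 and picks Firm; Management would get -2.
- Y: Union compares -1, 10, -3 and picks Firm; Management would get -3.
Management's induced payoffs are -2, -3, so Management commits to X. Subgame-perfect outcome: (Firm, X) with payoffs (9, -2).
Now find the simultaneous Nash equilibrium.
Union's best replies: X→Firm; Y→Firm.
Management's best replies: Soft→Y; Firm→X; Hard→X.
The unique mutual best reply is (Firm, X), giving (9, -2).
Management's commitment gain: -2 − -2 = 0.

0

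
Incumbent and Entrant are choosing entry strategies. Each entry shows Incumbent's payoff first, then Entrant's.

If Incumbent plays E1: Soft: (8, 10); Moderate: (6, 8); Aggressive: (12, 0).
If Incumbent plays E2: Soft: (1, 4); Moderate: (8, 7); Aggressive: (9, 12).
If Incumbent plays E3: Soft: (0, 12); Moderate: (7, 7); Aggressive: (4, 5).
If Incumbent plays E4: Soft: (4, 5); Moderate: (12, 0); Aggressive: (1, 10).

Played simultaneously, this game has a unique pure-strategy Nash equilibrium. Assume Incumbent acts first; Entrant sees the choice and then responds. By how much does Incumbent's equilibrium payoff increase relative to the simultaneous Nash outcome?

Entrant best-responds to each possible Incumbent move:
- E1: BR = Soft, leader payoff 8.
- E2: BR = Aggressive, leader payoff 9.
- E3: BR = Soft, leader payoff 0.
- E4: BR = Aggressive, leader payoff 1.
Maximizing over 8, 9, 0, 1, Incumbent chooses E2. Subgame-perfect outcome: (E2, Aggressive) with payoffs (9, 12).
Under simultaneous play:
Incumbent's best replies: Soft→E1; Moderate→E4; Aggressive→E1.
Entrant's best replies: E1→Soft; E2→Aggressive; E3→Soft; E4→Aggressive.
The unique mutual best reply is (E1, Soft), giving (8, 10).
Incumbent's commitment gain: 9 − 8 = 1.

1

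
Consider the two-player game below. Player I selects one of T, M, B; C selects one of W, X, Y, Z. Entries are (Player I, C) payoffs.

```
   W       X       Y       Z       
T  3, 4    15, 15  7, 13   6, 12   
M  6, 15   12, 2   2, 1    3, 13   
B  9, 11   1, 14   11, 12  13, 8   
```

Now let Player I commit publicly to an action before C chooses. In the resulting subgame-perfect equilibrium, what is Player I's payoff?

Work backward from C's decision.
- T: BR = X, leader payoff 15.
- M: BR = W, leader payoff 6.
- B: BR = X, leader payoff 1.
Maximizing over 15, 6, 1, Player I chooses T. Subgame-perfect outcome: (T, X) with payoffs (15, 15).

15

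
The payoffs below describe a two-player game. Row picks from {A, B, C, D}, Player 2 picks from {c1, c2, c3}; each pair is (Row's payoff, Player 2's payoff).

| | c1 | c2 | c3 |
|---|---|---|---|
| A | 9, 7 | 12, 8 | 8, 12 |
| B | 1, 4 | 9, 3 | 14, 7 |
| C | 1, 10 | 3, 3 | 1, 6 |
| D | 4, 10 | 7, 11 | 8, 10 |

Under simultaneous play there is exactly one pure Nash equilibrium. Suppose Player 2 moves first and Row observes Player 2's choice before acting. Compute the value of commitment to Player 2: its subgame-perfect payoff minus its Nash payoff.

1

Row best-responds to each possible Player 2 move:
- c1: Row compares 9, 1, 1, 4 and picks A; Player 2 would get 7.
- c2: Row compares 12, 9, 3, 7 and picks A; Player 2 would get 8.
- c3: Row compares 8, 14, 1, 8 and picks B; Player 2 would get 7.
Player 2's induced payoffs are 7, 8, 7, so Player 2 commits to c2. Subgame-perfect outcome: (A, c2) with payoffs (12, 8).
Now find the simultaneous Nash equilibrium.
Row's best replies: c1→A; c2→A; c3→B.
Player 2's best replies: A→c3; B→c3; C→c1; D→c2.
The unique mutual best reply is (B, c3), giving (14, 7).
Player 2's commitment gain: 8 − 7 = 1.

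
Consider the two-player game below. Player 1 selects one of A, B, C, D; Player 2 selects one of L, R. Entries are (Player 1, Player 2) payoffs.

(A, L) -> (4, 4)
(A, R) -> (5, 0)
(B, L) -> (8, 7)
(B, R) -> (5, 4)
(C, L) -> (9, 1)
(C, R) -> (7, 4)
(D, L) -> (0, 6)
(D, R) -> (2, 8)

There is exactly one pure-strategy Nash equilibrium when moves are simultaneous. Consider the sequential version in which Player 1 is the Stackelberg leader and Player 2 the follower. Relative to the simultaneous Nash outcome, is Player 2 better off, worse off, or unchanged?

Solve by backward induction (Player 1 leads).
- A: Player 2 compares 4, 0 and picks L; Player 1 would get 4.
- B: Player 2 compares 7, 4 and picks L; Player 1 would get 8.
- C: Player 2 compares 1, 4 and picks R; Player 1 would get 7.
- D: Player 2 compares 6, 8 and picks R; Player 1 would get 2.
Maximizing over 4, 8, 7, 2, Player 1 chooses B. Subgame-perfect outcome: (B, L) with payoffs (8, 7).
For the simultaneous game, intersect best replies.
Player 1's best replies: L→C; R→C.
Player 2's best replies: A→L; B→L; C→R; D→R.
The unique mutual best reply is (C, R), giving (7, 4).
Player 2 earns 7 sequentially versus 4 at the Nash outcome: better off.

better off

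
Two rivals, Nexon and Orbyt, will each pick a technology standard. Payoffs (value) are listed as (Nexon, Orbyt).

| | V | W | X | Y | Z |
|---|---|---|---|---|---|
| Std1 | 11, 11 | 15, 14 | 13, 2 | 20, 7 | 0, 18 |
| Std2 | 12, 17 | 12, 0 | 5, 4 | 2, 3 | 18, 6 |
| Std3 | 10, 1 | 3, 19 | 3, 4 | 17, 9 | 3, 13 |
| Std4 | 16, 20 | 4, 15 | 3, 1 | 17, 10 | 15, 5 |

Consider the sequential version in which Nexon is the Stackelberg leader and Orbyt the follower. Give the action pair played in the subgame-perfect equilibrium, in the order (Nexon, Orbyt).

(Std4, V)

Solve by backward induction (Nexon leads).
- Std1: Orbyt compares 11, 14, 2, 7, 18 and picks Z; Nexon would get 0.
- Std2: Orbyt compares 17, 0, 4, 3, 6 and picks V; Nexon would get 12.
- Std3: Orbyt compares 1, 19, 4, 9, 13 and picks W; Nexon would get 3.
- Std4: Orbyt compares 20, 15, 1, 10, 5 and picks V; Nexon would get 16.
Maximizing over 0, 12, 3, 16, Nexon chooses Std4. Subgame-perfect outcome: (Std4, V) with payoffs (16, 20).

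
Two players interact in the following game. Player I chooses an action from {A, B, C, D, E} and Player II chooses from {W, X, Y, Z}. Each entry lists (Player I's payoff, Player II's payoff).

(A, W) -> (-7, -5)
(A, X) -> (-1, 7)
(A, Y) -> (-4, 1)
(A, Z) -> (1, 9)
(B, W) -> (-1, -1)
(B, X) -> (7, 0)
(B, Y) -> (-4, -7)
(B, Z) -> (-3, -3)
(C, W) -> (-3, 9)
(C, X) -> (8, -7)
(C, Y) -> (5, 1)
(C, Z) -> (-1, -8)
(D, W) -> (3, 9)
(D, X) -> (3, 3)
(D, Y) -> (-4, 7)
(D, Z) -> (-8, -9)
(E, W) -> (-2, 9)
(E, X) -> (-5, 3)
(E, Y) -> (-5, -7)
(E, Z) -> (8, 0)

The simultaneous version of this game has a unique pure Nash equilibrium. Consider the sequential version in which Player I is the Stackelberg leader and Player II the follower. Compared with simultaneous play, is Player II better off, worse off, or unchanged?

Backward induction with Player I moving first.
- A: Player II compares -5, 7, 1, 9 and picks Z; Player I would get 1.
- B: Player II compares -1, 0, -7, -3 and picks X; Player I would get 7.
- C: Player II compares 9, -7, 1, -8 and picks W; Player I would get -3.
- D: Player II compares 9, 3, 7, -9 and picks W; Player I would get 3.
- E: Player II compares 9, 3, -7, 0 and picks W; Player I would get -2.
Among 1, 7, -3, 3, -2, the best is 7 at B. Subgame-perfect outcome: (B, X) with payoffs (7, 0).
Under simultaneous play:
Player I's best replies: W→D; X→C; Y→C; Z→E.
Player II's best replies: A→Z; B→X; C→W; D→W; E→W.
The unique mutual best reply is (D, W), giving (3, 9).
Player II earns 0 sequentially versus 9 at the Nash outcome: worse off.

worse off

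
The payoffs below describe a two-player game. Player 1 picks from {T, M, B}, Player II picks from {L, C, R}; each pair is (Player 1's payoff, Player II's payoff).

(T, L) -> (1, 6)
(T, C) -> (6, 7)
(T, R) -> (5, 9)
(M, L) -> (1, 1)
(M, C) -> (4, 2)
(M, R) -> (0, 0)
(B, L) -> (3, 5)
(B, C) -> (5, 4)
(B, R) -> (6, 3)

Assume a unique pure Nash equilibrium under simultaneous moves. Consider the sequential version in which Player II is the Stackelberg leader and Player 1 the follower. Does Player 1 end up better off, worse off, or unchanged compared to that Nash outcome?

Backward induction with Player II moving first.
- L: Player 1 compares 1, 1, 3 and picks B; Player II would get 5.
- C: Player 1 compares 6, 4, 5 and picks T; Player II would get 7.
- R: Player 1 compares 5, 0, 6 and picks B; Player II would get 3.
Player II's induced payoffs are 5, 7, 3, so Player II commits to C. Subgame-perfect outcome: (T, C) with payoffs (6, 7).
Under simultaneous play:
Player 1's best replies: L→B; C→T; R→B.
Player II's best replies: T→R; M→C; B→L.
The unique mutual best reply is (B, L), giving (3, 5).
Player 1 earns 6 sequentially versus 3 at the Nash outcome: better off.

better off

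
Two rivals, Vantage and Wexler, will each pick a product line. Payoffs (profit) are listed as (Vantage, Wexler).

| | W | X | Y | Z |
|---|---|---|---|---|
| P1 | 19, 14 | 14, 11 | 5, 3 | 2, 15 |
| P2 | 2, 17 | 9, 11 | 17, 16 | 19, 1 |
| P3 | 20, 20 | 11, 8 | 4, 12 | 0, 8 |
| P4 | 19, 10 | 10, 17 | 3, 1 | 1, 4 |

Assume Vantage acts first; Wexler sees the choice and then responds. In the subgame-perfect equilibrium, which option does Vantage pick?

Backward induction with Vantage moving first.
- P1: Wexler compares 14, 11, 3, 15 and picks Z; Vantage would get 2.
- P2: Wexler compares 17, 11, 16, 1 and picks W; Vantage would get 2.
- P3: Wexler compares 20, 8, 12, 8 and picks W; Vantage would get 20.
- P4: Wexler compares 10, 17, 1, 4 and picks X; Vantage would get 10.
Maximizing over 2, 2, 20, 10, Vantage chooses P3. Subgame-perfect outcome: (P3, W) with payoffs (20, 20).

P3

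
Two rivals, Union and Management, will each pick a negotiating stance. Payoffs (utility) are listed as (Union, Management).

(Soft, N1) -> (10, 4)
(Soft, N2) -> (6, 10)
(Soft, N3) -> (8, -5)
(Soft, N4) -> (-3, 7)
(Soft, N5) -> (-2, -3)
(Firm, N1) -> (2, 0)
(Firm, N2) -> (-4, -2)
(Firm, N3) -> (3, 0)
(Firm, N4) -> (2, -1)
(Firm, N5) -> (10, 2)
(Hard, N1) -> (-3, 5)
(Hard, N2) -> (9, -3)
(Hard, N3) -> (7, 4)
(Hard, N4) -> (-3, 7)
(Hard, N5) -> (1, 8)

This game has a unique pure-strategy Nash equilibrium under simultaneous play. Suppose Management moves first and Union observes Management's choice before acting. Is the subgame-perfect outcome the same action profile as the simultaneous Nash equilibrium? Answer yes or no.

no

Solve by backward induction (Management leads).
- N1 → Union plays Soft (best of 10, 2, -3); Management gets 4.
- N2 → Union plays Hard (best of 6, -4, 9); Management gets -3.
- N3 → Union plays Soft (best of 8, 3, 7); Management gets -5.
- N4 → Union plays Firm (best of -3, 2, -3); Management gets -1.
- N5 → Union plays Firm (best of -2, 10, 1); Management gets 2.
Management's induced payoffs are 4, -3, -5, -1, 2, so Management commits to N1. Subgame-perfect outcome: (Soft, N1) with payoffs (10, 4).
For the simultaneous game, intersect best replies.
Union's best replies: N1→Soft; N2→Hard; N3→Soft; N4→Firm; N5→Firm.
Management's best replies: Soft→N2; Firm→N5; Hard→N5.
Only (Firm, N5) has each player best-responding; Nash payoffs (10, 2).
Sequential outcome (Soft, N1) differs from the Nash profile (Firm, N5).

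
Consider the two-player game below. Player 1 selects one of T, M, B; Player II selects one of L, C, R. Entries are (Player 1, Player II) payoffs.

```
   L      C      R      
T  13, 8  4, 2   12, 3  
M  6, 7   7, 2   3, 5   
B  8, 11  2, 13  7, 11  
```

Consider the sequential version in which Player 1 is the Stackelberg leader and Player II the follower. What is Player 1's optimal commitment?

Player II best-responds to each possible Player 1 move:
- T: BR = L, leader payoff 13.
- M: BR = L, leader payoff 6.
- B: BR = C, leader payoff 2.
Player 1's induced payoffs are 13, 6, 2, so Player 1 commits to T. Subgame-perfect outcome: (T, L) with payoffs (13, 8).

T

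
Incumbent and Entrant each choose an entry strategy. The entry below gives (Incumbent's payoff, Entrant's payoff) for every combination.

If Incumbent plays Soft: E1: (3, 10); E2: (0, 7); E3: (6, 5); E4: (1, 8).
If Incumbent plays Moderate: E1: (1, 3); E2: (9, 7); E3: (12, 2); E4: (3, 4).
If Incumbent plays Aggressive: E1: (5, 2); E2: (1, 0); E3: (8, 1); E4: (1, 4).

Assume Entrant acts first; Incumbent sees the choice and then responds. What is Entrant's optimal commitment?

E2

Work backward from Incumbent's decision.
- E1: BR = Aggressive, leader payoff 2.
- E2: BR = Moderate, leader payoff 7.
- E3: BR = Moderate, leader payoff 2.
- E4: BR = Moderate, leader payoff 4.
Entrant's induced payoffs are 2, 7, 2, 4, so Entrant commits to E2. Subgame-perfect outcome: (Moderate, E2) with payoffs (9, 7).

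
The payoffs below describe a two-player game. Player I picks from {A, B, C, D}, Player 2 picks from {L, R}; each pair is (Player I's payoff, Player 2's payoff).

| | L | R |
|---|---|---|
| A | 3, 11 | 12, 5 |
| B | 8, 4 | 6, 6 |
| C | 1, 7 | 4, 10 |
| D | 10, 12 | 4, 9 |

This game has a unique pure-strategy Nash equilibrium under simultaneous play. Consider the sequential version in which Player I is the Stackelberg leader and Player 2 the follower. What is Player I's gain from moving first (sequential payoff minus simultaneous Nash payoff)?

Player 2 best-responds to each possible Player I move:
- A → Player 2 plays L (best of 11, 5); Player I gets 3.
- B → Player 2 plays R (best of 4, 6); Player I gets 6.
- C → Player 2 plays R (best of 7, 10); Player I gets 4.
- D → Player 2 plays L (best of 12, 9); Player I gets 10.
Player I's induced payoffs are 3, 6, 4, 10, so Player I commits to D. Subgame-perfect outcome: (D, L) with payoffs (10, 12).
Under simultaneous play:
Player I's best replies: L→D; R→A.
Player 2's best replies: A→L; B→R; C→R; D→L.
Only (D, L) has each player best-responding; Nash payoffs (10, 12).
Player I's commitment gain: 10 − 10 = 0.

0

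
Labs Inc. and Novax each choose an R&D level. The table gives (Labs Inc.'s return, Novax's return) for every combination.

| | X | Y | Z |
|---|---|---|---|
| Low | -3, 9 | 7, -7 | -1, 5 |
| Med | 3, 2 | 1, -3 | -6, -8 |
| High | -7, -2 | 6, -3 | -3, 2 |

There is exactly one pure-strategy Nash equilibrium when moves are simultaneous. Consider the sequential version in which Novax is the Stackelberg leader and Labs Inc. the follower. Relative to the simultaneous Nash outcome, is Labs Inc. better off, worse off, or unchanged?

worse off

Solve by backward induction (Novax leads).
- X: Labs Inc. compares -3, 3, -7 and picks Med; Novax would get 2.
- Y: Labs Inc. compares 7, 1, 6 and picks Low; Novax would get -7.
- Z: Labs Inc. compares -1, -6, -3 and picks Low; Novax would get 5.
Maximizing over 2, -7, 5, Novax chooses Z. Subgame-perfect outcome: (Low, Z) with payoffs (-1, 5).
Under simultaneous play:
Labs Inc.'s best replies: X→Med; Y→Low; Z→Low.
Novax's best replies: Low→X; Med→X; High→Z.
Only (Med, X) has each player best-responding; Nash payoffs (3, 2).
Labs Inc. earns -1 sequentially versus 3 at the Nash outcome: worse off.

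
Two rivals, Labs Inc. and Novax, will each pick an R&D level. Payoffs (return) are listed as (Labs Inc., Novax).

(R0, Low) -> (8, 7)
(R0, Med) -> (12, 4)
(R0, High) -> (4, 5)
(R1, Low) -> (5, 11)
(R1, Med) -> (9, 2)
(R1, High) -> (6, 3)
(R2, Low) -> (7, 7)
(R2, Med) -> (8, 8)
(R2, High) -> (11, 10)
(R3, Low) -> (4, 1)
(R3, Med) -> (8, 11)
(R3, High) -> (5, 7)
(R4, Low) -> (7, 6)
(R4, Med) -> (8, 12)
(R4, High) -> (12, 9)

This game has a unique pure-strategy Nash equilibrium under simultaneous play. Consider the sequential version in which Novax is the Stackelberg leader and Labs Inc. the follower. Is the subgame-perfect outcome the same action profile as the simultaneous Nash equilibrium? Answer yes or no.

Labs Inc. best-responds to each possible Novax move:
- Low: Labs Inc. compares 8, 5, 7, 4, 7 and picks R0; Novax would get 7.
- Med: Labs Inc. compares 12, 9, 8, 8, 8 and picks R0; Novax would get 4.
- High: Labs Inc. compares 4, 6, 11, 5, 12 and picks R4; Novax would get 9.
Novax's induced payoffs are 7, 4, 9, so Novax commits to High. Subgame-perfect outcome: (R4, High) with payoffs (12, 9).
Under simultaneous play:
Labs Inc.'s best replies: Low→R0; Med→R0; High→R4.
Novax's best replies: R0→Low; R1→Low; R2→High; R3→Med; R4→Med.
Only (R0, Low) has each player best-responding; Nash payoffs (8, 7).
Sequential outcome (R4, High) differs from the Nash profile (R0, Low).

no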